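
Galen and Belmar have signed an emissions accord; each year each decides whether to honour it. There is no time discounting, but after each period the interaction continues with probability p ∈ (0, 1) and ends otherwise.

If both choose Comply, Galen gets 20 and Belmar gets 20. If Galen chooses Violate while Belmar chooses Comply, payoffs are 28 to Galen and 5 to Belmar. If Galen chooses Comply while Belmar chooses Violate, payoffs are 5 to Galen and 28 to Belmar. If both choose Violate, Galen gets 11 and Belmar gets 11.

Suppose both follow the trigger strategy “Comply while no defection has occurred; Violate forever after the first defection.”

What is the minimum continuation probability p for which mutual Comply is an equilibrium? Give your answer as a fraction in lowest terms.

Expected cooperation value is 20 + p·20 + p²·20 + … = 20/(1−p); deviation gives 28 + p·11/(1−p).
20 ≥ 28(1−p) + 11p ⇒ 17p ≥ 8 ⇒ p ≥ 8/17.

8/17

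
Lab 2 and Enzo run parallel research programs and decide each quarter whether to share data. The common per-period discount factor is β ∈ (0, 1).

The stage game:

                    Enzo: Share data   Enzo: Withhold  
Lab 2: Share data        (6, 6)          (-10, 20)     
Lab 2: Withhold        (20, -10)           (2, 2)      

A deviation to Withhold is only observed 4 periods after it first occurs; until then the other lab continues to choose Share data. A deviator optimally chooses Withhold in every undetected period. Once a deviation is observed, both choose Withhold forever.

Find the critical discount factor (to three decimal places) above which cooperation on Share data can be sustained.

The best deviation is to choose Withhold for all 4 undetected periods, earning 20 each, then 2 forever once detected.
Deviation value: 20(1−β^4)/(1−β) + 2β^4/(1−β); cooperation value: 6/(1−β).
IC: 6 ≥ 20(1−β^4) + 2β^4 = 20 − 18β^4.
So β^4 ≥ 14/18 = 7/9, giving β ≥ (7/9)^(1/4) ≈ 0.939.

0.939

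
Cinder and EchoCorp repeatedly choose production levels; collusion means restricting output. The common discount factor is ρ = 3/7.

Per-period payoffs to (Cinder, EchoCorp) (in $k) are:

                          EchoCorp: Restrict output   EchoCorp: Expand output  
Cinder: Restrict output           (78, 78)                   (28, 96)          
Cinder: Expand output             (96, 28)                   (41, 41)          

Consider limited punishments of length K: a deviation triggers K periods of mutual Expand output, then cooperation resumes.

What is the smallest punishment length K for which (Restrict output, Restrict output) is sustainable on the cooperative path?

2

Need Σ_{k=1}^{K} ρ^k ≥ (96−78)/(78−41) = 0.4865 at ρ = 3/7.
At K = 1 the sum is 0.4286 < 0.4865; at K = 2 it is 0.6122 ≥ 0.4865.
So the minimum punishment length is K = 2.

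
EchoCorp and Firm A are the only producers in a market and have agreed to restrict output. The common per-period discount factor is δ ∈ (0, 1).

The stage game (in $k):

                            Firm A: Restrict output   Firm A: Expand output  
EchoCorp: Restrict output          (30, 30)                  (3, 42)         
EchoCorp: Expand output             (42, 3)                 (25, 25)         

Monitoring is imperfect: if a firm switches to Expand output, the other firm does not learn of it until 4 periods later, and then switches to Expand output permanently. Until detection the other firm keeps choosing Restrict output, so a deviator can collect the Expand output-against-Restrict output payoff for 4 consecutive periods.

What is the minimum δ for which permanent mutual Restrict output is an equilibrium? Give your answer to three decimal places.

The best deviation is to choose Expand output for all 4 undetected periods, earning 42 each, then 25 forever once detected.
Deviation value: 42(1−δ^4)/(1−δ) + 25δ^4/(1−δ); cooperation value: 30/(1−δ).
IC: 30 ≥ 42(1−δ^4) + 25δ^4 = 42 − 17δ^4.
So δ^4 ≥ 12/17, giving δ ≥ (12/17)^(1/4) ≈ 0.917.

0.917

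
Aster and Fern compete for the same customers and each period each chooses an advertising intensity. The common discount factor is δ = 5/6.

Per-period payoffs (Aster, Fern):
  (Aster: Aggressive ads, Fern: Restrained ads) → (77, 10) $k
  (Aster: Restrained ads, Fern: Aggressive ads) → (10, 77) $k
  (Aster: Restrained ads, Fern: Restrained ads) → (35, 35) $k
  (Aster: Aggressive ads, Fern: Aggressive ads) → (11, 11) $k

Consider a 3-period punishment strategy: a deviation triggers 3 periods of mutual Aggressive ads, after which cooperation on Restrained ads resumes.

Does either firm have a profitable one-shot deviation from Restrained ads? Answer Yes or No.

A one-shot deviation gives 77 now, then 11 for 3 periods, then back to 35.
Gain from deviating: (77−35) today; loss: (35−11) in each of the next 3 periods.
No-deviation condition: (35−11)(δ+…+δ^3) ≥ 77−35, i.e. δ+…+δ^3 ≥ 7/4.
At δ = 5/6: δ+…+δ^3 = 2.1065 ≥ 1.7500.
So cooperation is sustainable.

No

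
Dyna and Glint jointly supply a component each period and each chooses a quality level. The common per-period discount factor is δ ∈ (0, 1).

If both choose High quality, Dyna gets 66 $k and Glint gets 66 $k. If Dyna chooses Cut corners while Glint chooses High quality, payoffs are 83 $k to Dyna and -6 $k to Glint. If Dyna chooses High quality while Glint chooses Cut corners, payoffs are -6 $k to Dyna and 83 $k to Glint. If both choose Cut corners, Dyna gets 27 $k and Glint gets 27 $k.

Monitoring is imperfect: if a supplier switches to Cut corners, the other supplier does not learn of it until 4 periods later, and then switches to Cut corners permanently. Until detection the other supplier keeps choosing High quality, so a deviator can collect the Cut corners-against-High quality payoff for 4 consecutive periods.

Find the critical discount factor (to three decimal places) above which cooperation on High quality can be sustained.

0.742

The best deviation is to choose Cut corners for all 4 undetected periods, earning 83 each, then 27 forever once detected.
Deviation value: 83(1−δ^4)/(1−δ) + 27δ^4/(1−δ); cooperation value: 66/(1−δ).
IC: 66 ≥ 83(1−δ^4) + 27δ^4 = 83 − 56δ^4.
So δ^4 ≥ 17/56, giving δ ≥ (17/56)^(1/4) ≈ 0.742.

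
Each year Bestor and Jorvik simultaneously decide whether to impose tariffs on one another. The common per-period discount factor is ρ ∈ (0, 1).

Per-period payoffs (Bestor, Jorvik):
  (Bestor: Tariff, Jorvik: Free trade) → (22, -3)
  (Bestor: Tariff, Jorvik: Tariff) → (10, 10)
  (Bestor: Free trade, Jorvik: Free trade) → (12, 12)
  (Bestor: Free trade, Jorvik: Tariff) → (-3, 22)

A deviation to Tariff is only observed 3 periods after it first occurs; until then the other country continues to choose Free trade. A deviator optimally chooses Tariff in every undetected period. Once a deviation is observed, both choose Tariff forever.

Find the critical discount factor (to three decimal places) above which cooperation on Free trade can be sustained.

0.941

The best deviation is to choose Tariff for all 3 undetected periods, earning 22 each, then 10 forever once detected.
Deviation value: 22(1−ρ^3)/(1−ρ) + 10ρ^3/(1−ρ); cooperation value: 12/(1−ρ).
IC: 12 ≥ 22(1−ρ^3) + 10ρ^3 = 22 − 12ρ^3.
So ρ^3 ≥ 10/12 = 5/6, giving ρ ≥ (5/6)^(1/3) ≈ 0.941.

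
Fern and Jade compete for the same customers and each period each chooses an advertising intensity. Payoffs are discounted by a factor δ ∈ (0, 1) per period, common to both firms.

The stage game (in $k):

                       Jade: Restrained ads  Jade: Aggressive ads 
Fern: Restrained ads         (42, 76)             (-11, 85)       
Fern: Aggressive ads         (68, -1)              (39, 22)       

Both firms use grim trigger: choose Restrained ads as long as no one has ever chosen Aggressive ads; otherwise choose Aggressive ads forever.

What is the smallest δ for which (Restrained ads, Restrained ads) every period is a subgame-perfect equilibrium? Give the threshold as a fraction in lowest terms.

26/29

For Fern: deviation gain 68−42 = 26, per-period punishment loss 42−39 = 3. IC gives δ ≥ 26/29.
For Jade: gain 9, loss 54 per period, so δ ≥ 9/63 = 1/7.
The tighter constraint is Fern's, so cooperation needs δ ≥ 26/29.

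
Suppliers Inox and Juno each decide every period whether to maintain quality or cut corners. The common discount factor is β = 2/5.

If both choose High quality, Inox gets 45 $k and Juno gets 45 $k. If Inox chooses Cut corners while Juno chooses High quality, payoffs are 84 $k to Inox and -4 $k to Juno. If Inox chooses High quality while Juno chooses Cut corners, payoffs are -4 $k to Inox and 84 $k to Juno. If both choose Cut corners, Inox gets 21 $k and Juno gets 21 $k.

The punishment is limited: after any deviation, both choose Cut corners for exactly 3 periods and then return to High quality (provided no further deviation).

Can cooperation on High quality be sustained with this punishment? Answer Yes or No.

Comparing payoff streams over the 4 periods until play realigns: cooperate → 45(1+β+…+β^3); deviate → 84 + 21(β+…+β^3).
Cooperation is sustained iff (45−21)(β+…+β^3) ≥ 84−45.
β+…+β^3 = 2/5·(1−(2/5)^3)/(1−2/5) = 0.6240, and (84−45)/(45−21) = 1.6250.
0.6240 < 1.6250, so cooperation is not sustainable.

No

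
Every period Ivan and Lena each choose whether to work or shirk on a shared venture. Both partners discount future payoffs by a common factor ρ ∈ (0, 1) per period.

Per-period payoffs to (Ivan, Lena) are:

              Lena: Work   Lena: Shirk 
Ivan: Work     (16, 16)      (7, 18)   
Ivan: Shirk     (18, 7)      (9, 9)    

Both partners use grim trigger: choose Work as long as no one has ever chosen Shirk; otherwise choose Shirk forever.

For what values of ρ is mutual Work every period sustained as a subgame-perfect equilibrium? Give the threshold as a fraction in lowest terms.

2/9

16/(1−ρ) ≥ 18 + 9ρ/(1−ρ)
16 ≥ 18 − 9ρ
ρ ≥ 2/9.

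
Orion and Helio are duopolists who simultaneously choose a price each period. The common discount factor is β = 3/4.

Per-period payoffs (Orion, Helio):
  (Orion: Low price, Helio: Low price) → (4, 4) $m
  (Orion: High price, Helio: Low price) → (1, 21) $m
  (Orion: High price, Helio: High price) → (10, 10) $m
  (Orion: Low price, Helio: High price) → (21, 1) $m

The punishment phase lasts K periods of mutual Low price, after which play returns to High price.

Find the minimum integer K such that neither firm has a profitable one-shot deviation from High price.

4

No profitable deviation requires (10−4)(β+…+β^K) ≥ 21−10, i.e. β+…+β^K ≥ 11/6 ≈ 1.8333.
With β = 3/4, the partial sums are K=1: 0.7500, K=2: 1.3125, K=3: 1.7344, K=4: 2.0508.
K = 4 is the first length at which the sum reaches 1.8333.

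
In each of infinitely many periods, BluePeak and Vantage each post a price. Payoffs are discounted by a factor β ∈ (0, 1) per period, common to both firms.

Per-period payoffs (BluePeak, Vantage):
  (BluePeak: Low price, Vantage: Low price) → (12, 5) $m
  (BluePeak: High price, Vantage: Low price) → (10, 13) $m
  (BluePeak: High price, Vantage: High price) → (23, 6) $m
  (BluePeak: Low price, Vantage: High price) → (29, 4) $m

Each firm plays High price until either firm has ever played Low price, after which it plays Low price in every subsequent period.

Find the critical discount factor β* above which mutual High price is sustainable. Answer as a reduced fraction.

7/8

BluePeak's threshold: (29−23)/(29−12) = 6/17.
Vantage's threshold: (13−6)/(13−5) = 7/8.
6/17 < 7/8, so Vantage binds and β* = 7/8.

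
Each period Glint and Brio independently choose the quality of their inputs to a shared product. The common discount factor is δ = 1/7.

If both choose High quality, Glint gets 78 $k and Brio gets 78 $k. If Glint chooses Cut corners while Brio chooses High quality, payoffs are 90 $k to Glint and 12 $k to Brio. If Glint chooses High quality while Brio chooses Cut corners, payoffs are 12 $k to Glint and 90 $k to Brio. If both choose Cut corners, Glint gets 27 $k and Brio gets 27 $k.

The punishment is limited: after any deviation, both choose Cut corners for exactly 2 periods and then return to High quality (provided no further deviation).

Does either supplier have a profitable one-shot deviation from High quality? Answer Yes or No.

Comparing payoff streams over the 3 periods until play realigns: cooperate → 78(1+δ+…+δ^2); deviate → 90 + 27(δ+…+δ^2).
Cooperation is sustained iff (78−27)(δ+…+δ^2) ≥ 90−78.
δ+…+δ^2 = 1/7·(1−(1/7)^2)/(1−1/7) = 0.1633, and (90−78)/(78−27) = 0.2353.
0.1633 < 0.2353, so cooperation is not sustainable.

Yes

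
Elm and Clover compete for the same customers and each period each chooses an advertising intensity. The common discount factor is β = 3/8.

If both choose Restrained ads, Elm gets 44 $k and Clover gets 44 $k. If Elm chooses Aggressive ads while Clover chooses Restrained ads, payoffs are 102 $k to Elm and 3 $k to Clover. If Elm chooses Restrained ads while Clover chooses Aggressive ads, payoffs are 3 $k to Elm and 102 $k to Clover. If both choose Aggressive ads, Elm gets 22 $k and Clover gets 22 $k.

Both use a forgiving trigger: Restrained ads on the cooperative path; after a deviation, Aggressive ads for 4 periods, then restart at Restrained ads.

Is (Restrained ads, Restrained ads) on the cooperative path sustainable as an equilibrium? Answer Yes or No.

IC: β+…+β^4 ≥ (102−44)/(44−22) = 29/11.
At β = 3/8: partial sum = 0.5881 < 2.6364. Cooperation not sustainable.

No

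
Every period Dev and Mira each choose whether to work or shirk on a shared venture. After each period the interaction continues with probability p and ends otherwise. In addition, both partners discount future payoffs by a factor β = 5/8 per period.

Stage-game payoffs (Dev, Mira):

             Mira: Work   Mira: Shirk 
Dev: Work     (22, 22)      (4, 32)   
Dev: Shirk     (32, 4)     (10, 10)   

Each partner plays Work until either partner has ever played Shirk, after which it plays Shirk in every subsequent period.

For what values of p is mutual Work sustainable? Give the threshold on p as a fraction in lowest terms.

Expected continuation weight on next period's payoff is β·p = 5/8·p, which plays the role of the discount factor.
Cooperation requires 5/8·p ≥ (32−22)/(32−10) = 5/11, hence p ≥ 8/11.

8/11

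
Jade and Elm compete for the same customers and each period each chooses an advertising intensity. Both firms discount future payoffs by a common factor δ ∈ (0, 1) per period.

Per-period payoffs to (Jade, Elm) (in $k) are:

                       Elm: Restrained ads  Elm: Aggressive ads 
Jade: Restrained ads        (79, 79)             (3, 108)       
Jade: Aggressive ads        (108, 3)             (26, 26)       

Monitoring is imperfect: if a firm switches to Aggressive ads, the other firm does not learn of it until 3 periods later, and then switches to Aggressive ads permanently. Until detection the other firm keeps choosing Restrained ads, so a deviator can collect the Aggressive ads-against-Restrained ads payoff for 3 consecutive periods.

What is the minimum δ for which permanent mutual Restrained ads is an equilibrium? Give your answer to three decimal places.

0.707

A deviator earns 108 for 3 periods, then 26 forever; cooperating earns 79 forever. Multiplying the IC by (1−δ):
79 ≥ 108(1−δ^3) + 26δ^3, so 82·δ^3 ≥ 29 and δ^3 ≥ 29/82.
δ ≥ (29/82)^(1/3) ≈ 0.707.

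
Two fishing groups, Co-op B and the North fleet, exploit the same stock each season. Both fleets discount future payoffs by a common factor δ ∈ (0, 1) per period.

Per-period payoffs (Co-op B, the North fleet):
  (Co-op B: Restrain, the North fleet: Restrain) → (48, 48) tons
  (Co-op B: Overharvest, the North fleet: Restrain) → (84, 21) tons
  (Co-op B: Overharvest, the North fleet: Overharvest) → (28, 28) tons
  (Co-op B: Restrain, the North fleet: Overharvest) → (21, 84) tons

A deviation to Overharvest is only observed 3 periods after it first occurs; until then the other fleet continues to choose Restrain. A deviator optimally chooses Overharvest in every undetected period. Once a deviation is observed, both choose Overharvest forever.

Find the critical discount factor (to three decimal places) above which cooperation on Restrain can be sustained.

A deviator earns 84 for 3 periods, then 28 forever; cooperating earns 48 forever. Multiplying the IC by (1−δ):
48 ≥ 84(1−δ^3) + 28δ^3, so 56·δ^3 ≥ 36 and δ^3 ≥ 9/14.
δ ≥ (9/14)^(1/3) ≈ 0.863.

0.863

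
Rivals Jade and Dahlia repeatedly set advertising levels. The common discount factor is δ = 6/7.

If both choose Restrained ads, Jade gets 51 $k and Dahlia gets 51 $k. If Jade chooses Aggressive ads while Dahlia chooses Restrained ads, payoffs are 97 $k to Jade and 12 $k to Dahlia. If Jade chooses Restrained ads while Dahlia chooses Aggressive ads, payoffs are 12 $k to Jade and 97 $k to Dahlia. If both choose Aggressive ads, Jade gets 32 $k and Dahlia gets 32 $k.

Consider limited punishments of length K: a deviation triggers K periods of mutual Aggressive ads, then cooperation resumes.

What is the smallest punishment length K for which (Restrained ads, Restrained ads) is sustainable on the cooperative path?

No profitable deviation requires (51−32)(δ+…+δ^K) ≥ 97−51, i.e. δ+…+δ^K ≥ 46/19 ≈ 2.4211.
With δ = 6/7, the partial sums are K=1: 0.8571, K=2: 1.5918, K=3: 2.2216, K=4: 2.7613.
K = 4 is the first length at which the sum reaches 2.4211.

4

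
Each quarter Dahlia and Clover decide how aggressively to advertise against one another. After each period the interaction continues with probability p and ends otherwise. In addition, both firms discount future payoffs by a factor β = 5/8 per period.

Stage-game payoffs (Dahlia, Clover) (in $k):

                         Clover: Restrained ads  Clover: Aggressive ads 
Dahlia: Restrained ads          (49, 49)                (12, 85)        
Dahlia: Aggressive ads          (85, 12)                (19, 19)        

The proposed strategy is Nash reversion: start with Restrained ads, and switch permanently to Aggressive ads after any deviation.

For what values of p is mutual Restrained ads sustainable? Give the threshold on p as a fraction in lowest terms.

48/55

Expected continuation weight on next period's payoff is β·p = 5/8·p, which plays the role of the discount factor.
Cooperation requires 5/8·p ≥ (85−49)/(85−19) = 6/11, hence p ≥ 48/55.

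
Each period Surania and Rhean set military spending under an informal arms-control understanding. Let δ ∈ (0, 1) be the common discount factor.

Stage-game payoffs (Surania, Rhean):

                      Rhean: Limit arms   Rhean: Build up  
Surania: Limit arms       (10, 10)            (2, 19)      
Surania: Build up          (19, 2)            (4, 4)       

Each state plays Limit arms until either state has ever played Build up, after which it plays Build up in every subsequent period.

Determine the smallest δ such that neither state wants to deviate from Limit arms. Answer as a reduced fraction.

3/5

10/(1−δ) ≥ 19 + 4δ/(1−δ)
10 ≥ 19 − 15δ
δ ≥ 9/15 = 3/5.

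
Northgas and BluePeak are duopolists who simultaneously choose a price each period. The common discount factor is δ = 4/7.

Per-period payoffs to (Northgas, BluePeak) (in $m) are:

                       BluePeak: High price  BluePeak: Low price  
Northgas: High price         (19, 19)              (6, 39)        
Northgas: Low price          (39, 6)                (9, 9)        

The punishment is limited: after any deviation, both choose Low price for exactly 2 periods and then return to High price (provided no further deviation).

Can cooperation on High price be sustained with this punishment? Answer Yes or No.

A one-shot deviation gives 39 now, then 9 for 2 periods, then back to 19.
Gain from deviating: (39−19) today; loss: (19−9) in each of the next 2 periods.
No-deviation condition: (19−9)(δ+…+δ^2) ≥ 39−19, i.e. δ+…+δ^2 ≥ 2.
At δ = 4/7: δ+…+δ^2 = 0.8980 < 2.0000.
So cooperation is not sustainable.

No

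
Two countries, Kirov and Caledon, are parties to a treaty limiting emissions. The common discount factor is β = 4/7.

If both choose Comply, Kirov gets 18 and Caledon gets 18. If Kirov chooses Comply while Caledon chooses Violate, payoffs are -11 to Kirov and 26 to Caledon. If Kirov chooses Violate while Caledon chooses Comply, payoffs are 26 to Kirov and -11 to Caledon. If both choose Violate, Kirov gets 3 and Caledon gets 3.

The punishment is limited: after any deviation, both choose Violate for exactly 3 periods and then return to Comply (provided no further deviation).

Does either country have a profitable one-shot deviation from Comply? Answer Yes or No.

No

Comparing payoff streams over the 4 periods until play realigns: cooperate → 18(1+β+…+β^3); deviate → 26 + 3(β+…+β^3).
Cooperation is sustained iff (18−3)(β+…+β^3) ≥ 26−18.
β+…+β^3 = 4/7·(1−(4/7)^3)/(1−4/7) = 1.0845, and (26−18)/(18−3) = 0.5333.
1.0845 ≥ 0.5333, so cooperation is sustainable.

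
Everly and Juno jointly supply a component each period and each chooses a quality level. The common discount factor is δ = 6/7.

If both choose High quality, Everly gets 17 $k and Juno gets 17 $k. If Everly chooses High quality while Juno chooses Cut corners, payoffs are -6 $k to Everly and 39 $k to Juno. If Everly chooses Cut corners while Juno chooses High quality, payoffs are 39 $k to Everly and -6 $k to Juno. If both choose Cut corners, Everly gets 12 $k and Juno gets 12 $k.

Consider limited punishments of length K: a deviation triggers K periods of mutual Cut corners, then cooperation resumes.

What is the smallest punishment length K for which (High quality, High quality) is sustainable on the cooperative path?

Need Σ_{k=1}^{K} δ^k ≥ (39−17)/(17−12) = 4.4000 at δ = 6/7.
At K = 8 the sum is 4.2519 < 4.4000; at K = 9 it is 4.5016 ≥ 4.4000.
So the minimum punishment length is K = 9.

9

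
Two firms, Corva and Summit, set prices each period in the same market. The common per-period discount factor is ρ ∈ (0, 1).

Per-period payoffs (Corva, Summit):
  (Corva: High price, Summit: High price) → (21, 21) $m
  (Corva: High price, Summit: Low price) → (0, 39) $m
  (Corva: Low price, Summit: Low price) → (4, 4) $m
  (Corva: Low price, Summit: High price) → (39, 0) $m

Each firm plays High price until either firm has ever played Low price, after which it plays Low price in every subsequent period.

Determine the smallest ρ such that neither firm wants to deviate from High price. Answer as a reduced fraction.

One-period gain from deviating is 39 − 21 = 18. The loss is 21 − 4 = 17 in every subsequent period, with present value 17·ρ/(1−ρ).
Deviation is unprofitable when 17·ρ/(1−ρ) ≥ 18, i.e. ρ/(1−ρ) ≥ 18/17.
Equivalently ρ ≥ 18/(18+17) = 18/35.

18/35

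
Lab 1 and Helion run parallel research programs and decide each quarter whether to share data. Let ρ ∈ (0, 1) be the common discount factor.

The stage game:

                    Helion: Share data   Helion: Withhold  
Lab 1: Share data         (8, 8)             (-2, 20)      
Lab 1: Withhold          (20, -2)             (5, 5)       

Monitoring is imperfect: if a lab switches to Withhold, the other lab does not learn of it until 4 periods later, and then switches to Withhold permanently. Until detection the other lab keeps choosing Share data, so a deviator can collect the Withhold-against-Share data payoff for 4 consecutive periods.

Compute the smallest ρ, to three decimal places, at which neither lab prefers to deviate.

0.946

The best deviation is to choose Withhold for all 4 undetected periods, earning 20 each, then 5 forever once detected.
Deviation value: 20(1−ρ^4)/(1−ρ) + 5ρ^4/(1−ρ); cooperation value: 8/(1−ρ).
IC: 8 ≥ 20(1−ρ^4) + 5ρ^4 = 20 − 15ρ^4.
So ρ^4 ≥ 12/15 = 4/5, giving ρ ≥ (4/5)^(1/4) ≈ 0.946.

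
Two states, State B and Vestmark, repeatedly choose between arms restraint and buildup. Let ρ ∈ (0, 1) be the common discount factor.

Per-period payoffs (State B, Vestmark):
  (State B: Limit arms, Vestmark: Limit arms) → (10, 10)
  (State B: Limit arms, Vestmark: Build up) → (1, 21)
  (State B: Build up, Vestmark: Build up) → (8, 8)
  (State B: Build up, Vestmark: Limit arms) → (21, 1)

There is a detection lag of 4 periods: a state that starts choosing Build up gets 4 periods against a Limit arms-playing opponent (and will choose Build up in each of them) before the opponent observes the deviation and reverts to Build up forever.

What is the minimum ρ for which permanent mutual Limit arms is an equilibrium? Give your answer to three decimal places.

Deviating for the 4 undetected periods gains 21−10 = 11 per period over cooperation, then loses 10−8 = 2 per period forever once punishment starts.
Gain: 11(1 + ρ + … + ρ^3); loss: 2·ρ^4/(1−ρ).
No profitable deviation ⇔ 11(1−ρ^4) ≤ 2·ρ^4, i.e. ρ^4 ≥ 11/(11+2) = 11/13.
Hence ρ ≥ (11/13)^(1/4) ≈ 0.959.

0.959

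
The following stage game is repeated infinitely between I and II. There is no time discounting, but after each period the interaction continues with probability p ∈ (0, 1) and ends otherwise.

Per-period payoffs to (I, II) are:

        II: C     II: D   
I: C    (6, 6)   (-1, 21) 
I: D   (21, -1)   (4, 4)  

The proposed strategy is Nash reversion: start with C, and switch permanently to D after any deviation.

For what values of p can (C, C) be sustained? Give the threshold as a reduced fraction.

With no time discounting, the continuation probability p plays the role of the discount factor.
Grim-trigger IC: 6/(1−p) ≥ 21 + 4p/(1−p) ⇒ p ≥ (21−6)/(21−4) = 15/17.

15/17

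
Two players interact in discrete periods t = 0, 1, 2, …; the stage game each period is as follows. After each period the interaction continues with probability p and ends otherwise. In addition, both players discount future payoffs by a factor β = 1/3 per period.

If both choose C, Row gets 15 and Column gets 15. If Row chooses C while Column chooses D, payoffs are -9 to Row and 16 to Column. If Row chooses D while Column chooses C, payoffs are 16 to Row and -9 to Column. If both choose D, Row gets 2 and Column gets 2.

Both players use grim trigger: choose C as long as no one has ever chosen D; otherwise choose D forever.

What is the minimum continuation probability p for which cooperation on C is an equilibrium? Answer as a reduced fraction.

Expected continuation weight on next period's payoff is β·p = 1/3·p, which plays the role of the discount factor.
Cooperation requires 1/3·p ≥ (16−15)/(16−2) = 1/14, hence p ≥ 3/14.

3/14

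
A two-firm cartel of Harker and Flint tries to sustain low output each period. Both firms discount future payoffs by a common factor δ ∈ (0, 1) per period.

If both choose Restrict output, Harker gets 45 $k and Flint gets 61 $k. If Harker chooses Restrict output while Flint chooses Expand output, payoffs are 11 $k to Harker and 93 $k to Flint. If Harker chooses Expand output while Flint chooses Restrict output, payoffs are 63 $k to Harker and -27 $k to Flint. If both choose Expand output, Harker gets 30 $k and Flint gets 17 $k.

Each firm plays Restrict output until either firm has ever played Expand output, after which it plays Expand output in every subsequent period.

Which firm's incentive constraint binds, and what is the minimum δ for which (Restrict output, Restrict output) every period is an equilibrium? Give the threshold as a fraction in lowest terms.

Harker: cooperation gives 45 each period; deviation gives 63 once then 30 forever.
  45/(1−δ) ≥ 63 + 30δ/(1−δ) ⇒ δ ≥ 18/33 = 6/11.
Flint: cooperation gives 61 each period; deviation gives 93 once then 17 forever.
  δ ≥ 32/76 = 8/19.
Both must hold, so the binding constraint is Harker's: δ ≥ 6/11.

Harker; δ ≥ 6/11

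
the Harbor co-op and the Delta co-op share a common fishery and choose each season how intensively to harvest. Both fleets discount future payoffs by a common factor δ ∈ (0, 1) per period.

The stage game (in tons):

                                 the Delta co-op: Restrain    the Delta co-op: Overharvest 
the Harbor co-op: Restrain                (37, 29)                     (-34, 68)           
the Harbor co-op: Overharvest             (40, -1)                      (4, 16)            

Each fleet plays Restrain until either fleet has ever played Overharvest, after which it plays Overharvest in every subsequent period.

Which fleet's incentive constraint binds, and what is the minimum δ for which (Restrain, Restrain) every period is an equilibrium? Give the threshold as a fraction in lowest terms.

the Delta co-op; δ ≥ 3/4

For the Harbor co-op: deviation gain 40−37 = 3, per-period punishment loss 37−4 = 33. IC gives δ ≥ 3/36 = 1/12.
For the Delta co-op: gain 39, loss 13 per period, so δ ≥ 39/52 = 3/4.
The tighter constraint is the Delta co-op's, so cooperation needs δ ≥ 3/4.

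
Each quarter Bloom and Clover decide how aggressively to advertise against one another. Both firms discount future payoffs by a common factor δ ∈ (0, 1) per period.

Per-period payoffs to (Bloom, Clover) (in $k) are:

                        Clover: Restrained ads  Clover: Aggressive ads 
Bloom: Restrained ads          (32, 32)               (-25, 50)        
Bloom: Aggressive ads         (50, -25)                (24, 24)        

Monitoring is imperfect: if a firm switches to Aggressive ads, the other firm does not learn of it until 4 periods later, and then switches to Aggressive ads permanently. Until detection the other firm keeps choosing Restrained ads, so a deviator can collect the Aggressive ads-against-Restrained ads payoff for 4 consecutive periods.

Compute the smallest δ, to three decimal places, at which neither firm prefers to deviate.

0.912

The best deviation is to choose Aggressive ads for all 4 undetected periods, earning 50 each, then 24 forever once detected.
Deviation value: 50(1−δ^4)/(1−δ) + 24δ^4/(1−δ); cooperation value: 32/(1−δ).
IC: 32 ≥ 50(1−δ^4) + 24δ^4 = 50 − 26δ^4.
So δ^4 ≥ 18/26 = 9/13, giving δ ≥ (9/13)^(1/4) ≈ 0.912.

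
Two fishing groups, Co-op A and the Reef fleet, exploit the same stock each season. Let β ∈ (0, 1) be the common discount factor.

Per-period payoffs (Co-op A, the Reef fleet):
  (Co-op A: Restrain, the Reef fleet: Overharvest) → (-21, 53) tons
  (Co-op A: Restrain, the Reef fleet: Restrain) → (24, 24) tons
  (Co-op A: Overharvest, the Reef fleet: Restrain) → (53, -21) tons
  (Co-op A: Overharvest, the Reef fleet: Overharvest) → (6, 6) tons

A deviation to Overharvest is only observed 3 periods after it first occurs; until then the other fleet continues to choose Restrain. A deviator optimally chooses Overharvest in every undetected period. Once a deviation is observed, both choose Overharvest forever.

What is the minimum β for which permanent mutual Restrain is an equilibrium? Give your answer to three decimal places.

A deviator earns 53 for 3 periods, then 6 forever; cooperating earns 24 forever. Multiplying the IC by (1−β):
24 ≥ 53(1−β^3) + 6β^3, so 47·β^3 ≥ 29 and β^3 ≥ 29/47.
β ≥ (29/47)^(1/3) ≈ 0.851.

0.851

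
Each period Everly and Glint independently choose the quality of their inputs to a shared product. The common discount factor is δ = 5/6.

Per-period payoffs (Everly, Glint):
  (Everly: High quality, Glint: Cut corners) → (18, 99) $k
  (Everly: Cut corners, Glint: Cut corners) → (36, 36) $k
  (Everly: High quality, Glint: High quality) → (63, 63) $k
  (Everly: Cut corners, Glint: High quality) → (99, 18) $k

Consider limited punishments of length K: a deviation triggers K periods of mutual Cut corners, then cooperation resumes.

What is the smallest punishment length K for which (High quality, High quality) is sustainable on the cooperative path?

2

IC: δ(1−δ^K)/(1−δ) ≥ (99−63)/(63−36) = 4/3.
With δ = 5/6: need 1 − δ^K ≥ 4/3·(1−5/6)/(5/6), i.e. δ^K ≤ 0.7333.
Since (5/6)^1 = 0.8333 and (5/6)^2 = 0.6944, the smallest such K is 2.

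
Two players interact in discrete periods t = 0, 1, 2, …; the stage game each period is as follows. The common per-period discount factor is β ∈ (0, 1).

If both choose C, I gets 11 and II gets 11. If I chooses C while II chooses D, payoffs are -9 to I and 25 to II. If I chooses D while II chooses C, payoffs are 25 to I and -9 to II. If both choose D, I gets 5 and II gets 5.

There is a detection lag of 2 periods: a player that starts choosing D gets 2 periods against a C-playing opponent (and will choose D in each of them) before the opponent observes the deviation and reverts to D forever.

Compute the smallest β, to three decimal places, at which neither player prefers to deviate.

0.837

The best deviation is to choose D for all 2 undetected periods, earning 25 each, then 5 forever once detected.
Deviation value: 25(1−β^2)/(1−β) + 5β^2/(1−β); cooperation value: 11/(1−β).
IC: 11 ≥ 25(1−β^2) + 5β^2 = 25 − 20β^2.
So β^2 ≥ 14/20 = 7/10, giving β ≥ (7/10)^(1/2) ≈ 0.837.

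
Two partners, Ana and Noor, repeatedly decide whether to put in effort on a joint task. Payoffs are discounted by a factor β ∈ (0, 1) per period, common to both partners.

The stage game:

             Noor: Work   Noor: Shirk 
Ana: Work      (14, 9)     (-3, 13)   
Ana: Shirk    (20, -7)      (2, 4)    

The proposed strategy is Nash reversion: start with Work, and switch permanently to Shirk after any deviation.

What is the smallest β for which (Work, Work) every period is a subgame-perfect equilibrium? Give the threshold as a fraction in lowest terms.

For Ana: deviation gain 20−14 = 6, per-period punishment loss 14−2 = 12. IC gives β ≥ 6/18 = 1/3.
For Noor: gain 4, loss 5 per period, so β ≥ 4/9.
The tighter constraint is Noor's, so cooperation needs β ≥ 4/9.

4/9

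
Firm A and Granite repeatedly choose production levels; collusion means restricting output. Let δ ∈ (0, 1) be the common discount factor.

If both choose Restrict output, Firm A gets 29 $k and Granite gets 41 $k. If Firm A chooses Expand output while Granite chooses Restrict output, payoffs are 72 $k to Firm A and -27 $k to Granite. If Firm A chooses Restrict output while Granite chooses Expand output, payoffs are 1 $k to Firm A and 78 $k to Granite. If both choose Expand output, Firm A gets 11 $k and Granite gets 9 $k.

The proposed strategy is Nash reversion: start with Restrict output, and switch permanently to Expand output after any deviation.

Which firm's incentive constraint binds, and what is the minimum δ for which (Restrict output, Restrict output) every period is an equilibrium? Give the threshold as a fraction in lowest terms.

Firm A's threshold: (72−29)/(72−11) = 43/61.
Granite's threshold: (78−41)/(78−9) = 37/69.
43/61 > 37/69, so Firm A binds and δ* = 43/61.

Firm A; δ ≥ 43/61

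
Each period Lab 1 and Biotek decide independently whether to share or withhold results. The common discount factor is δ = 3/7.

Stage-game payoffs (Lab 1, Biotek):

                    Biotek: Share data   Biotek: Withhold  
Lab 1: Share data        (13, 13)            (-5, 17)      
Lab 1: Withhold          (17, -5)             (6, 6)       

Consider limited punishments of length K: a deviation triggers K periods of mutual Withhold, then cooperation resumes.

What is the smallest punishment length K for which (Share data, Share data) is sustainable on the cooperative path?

2

IC: δ(1−δ^K)/(1−δ) ≥ (17−13)/(13−6) = 4/7.
With δ = 3/7: need 1 − δ^K ≥ 4/7·(1−3/7)/(3/7), i.e. δ^K ≤ 0.2381.
Since (3/7)^1 = 0.4286 and (3/7)^2 = 0.1837, the smallest such K is 2.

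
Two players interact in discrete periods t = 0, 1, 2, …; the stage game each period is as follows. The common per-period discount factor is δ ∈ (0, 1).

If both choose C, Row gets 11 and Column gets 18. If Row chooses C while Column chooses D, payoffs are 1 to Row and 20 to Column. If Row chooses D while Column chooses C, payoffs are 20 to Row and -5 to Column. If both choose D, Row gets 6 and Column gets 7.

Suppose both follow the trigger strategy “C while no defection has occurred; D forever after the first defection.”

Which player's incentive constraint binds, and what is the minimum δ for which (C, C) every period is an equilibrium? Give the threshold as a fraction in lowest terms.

Row's threshold: (20−11)/(20−6) = 9/14.
Column's threshold: (20−18)/(20−7) = 2/13.
9/14 > 2/13, so Row binds and δ* = 9/14.

Row; δ ≥ 9/14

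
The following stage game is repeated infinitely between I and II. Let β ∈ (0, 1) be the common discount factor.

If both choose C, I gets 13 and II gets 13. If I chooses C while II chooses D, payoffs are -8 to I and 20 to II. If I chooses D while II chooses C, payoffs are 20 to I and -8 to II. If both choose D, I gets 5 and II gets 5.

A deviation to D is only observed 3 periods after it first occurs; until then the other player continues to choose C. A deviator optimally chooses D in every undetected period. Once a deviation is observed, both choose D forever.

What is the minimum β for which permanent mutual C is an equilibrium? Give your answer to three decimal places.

The best deviation is to choose D for all 3 undetected periods, earning 20 each, then 5 forever once detected.
Deviation value: 20(1−β^3)/(1−β) + 5β^3/(1−β); cooperation value: 13/(1−β).
IC: 13 ≥ 20(1−β^3) + 5β^3 = 20 − 15β^3.
So β^3 ≥ 7/15, giving β ≥ (7/15)^(1/3) ≈ 0.776.

0.776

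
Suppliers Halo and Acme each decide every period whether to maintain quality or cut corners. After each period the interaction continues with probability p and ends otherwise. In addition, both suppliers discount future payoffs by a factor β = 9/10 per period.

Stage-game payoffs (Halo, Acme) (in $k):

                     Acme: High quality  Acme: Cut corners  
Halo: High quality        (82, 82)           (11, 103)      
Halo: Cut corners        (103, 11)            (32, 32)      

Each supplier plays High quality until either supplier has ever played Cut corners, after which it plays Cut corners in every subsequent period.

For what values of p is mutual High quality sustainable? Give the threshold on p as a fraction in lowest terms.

70/213

Expected continuation weight on next period's payoff is β·p = 9/10·p, which plays the role of the discount factor.
Cooperation requires 9/10·p ≥ (103−82)/(103−32) = 21/71, hence p ≥ 70/213.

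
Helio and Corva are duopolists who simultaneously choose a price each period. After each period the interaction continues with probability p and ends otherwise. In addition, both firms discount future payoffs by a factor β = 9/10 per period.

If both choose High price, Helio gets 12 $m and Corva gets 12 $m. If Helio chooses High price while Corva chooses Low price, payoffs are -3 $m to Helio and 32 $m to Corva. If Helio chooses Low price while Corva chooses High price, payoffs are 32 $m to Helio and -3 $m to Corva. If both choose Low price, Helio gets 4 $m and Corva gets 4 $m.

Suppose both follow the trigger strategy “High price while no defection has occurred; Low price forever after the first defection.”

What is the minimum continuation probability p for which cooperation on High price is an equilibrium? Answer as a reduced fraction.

Expected continuation weight on next period's payoff is β·p = 9/10·p, which plays the role of the discount factor.
Cooperation requires 9/10·p ≥ (32−12)/(32−4) = 5/7, hence p ≥ 50/63.

50/63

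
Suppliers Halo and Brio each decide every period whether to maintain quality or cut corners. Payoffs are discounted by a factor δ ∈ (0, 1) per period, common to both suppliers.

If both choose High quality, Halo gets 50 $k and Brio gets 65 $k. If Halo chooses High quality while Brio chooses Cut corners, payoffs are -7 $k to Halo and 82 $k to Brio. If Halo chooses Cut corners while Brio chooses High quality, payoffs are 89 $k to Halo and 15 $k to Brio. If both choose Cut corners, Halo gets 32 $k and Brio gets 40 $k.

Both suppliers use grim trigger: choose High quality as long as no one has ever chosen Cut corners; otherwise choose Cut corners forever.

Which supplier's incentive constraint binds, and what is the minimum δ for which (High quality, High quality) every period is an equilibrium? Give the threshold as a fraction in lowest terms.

Halo; δ ≥ 13/19

Halo's threshold: (89−50)/(89−32) = 13/19.
Brio's threshold: (82−65)/(82−40) = 17/42.
13/19 > 17/42, so Halo binds and δ* = 13/19.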